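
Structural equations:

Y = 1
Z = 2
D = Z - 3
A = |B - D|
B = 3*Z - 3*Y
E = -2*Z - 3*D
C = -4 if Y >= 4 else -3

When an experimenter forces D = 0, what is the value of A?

Under do(D=0), the mechanism D = Z - 3 is discarded; D is fixed at 0.
B = 3*Z - 3*Y  [with Z=2, Y=1]  = 3
A = |B - D|  [with B=3, D=0]  = 3

3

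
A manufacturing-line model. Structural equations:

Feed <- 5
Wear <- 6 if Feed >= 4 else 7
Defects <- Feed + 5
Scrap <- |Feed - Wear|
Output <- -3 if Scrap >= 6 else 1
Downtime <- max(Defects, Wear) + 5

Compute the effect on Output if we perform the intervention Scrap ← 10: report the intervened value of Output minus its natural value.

Intervening sets Scrap = 10 and removes its equation (Scrap <- |Feed - Wear|).
Output = -3 if Scrap >= 6 else 1  [with Scrap=10]  = -3
Without intervention: Wear = 6 if Feed >= 4 else 7  [with Feed=5]  = 6; Scrap = |Feed - Wear|  [with Feed=5, Wear=6]  = 1; Output = -3 if Scrap >= 6 else 1  [with Scrap=1]  = 1.
Change = -3 − 1 = -4.

-4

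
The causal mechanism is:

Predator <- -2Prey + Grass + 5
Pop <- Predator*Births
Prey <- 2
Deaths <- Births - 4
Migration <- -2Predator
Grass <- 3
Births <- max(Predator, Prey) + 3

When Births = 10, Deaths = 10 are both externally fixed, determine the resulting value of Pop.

Under do(Births = 10, Deaths = 10), each intervened variable's structural equation is replaced by its fixed value.
Predator = -2Prey + Grass + 5  [with Prey=2, Grass=3]  = 4
Pop = Predator*Births  [with Predator=4, Births=10]  = 40

40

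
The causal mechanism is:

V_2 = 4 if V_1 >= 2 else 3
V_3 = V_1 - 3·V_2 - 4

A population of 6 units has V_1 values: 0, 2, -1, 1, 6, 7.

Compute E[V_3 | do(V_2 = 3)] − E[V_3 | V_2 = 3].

Under do(V_2=3), V_2's equation is replaced by V_2=3 for every unit. Per-unit V_3: -13, -11, -14, -12, -7, -6. Mean = -10.5.
E[V_3|V_2=3] averages over only the 3 units with V_2=3 (V_1 = 0, -1, 1): V_3 = -13, -14, -12, mean -13.
Difference = -10.5 − (-13) = 2.5.

2.5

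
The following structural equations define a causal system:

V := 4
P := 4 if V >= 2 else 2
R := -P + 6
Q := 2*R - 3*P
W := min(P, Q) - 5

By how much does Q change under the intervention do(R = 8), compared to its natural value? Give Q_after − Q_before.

The intervention breaks the incoming arrows to R: R := -P + 6 no longer applies, and R = 8.
P = 4 if V >= 2 else 2  [with V=4]  = 4
Q = 2*R - 3*P  [with R=8, P=4]  = 4
Without intervention: P = 4 if V >= 2 else 2  [with V=4]  = 4; R = -P + 6  [with P=4]  = 2; Q = 2*R - 3*P  [with R=2, P=4]  = -8.
Change = 4 − (-8) = 12.

12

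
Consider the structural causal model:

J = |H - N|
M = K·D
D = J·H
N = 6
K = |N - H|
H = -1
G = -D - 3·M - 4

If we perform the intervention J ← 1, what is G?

The intervention breaks the incoming arrows to J: J = |H - N| no longer applies, and J = 1.
K = |N - H|  [with N=6, H=-1]  = 7
D = J·H  [with J=1, H=-1]  = -1
M = K·D  [with K=7, D=-1]  = -7
G = -D - 3·M - 4  [with D=-1, M=-7]  = 18

18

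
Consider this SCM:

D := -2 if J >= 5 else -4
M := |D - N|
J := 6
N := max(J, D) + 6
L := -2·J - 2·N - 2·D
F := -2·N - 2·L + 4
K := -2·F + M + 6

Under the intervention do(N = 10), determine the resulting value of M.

12

do(N=10) replaces the equation N := max(J, D) + 6 with the constant N = 10.
D = -2 if J >= 5 else -4  [with J=6]  = -2
M = |D - N|  [with D=-2, N=10]  = 12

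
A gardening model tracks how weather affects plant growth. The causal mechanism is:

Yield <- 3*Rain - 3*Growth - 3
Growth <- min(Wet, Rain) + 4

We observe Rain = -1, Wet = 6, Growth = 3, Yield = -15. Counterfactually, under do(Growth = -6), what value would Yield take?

The intervention breaks the incoming arrows to Growth: Growth <- min(Wet, Rain) + 4 no longer applies, and Growth = -6.
Yield = 3*Rain - 3*Growth - 3  [with Rain=-1, Growth=-6]  = 12

12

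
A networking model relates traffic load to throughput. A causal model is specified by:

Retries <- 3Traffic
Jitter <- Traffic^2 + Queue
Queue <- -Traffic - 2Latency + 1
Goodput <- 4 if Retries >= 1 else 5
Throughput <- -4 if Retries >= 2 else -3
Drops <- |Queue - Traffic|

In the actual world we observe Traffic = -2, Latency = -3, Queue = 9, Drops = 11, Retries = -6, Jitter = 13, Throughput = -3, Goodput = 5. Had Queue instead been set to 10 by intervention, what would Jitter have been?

The intervention breaks the incoming arrows to Queue: Queue <- -Traffic - 2Latency + 1 no longer applies, and Queue = 10.
Jitter = Traffic^2 + Queue  [with Traffic=-2, Queue=10]  = 14

14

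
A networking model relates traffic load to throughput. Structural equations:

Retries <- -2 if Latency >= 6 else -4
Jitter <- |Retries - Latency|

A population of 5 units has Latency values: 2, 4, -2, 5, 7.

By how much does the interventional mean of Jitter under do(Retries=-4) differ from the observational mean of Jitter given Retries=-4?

0.95

Every unit gets Retries=-4 under the intervention. Jitter values become 6, 8, 2, 9, 11; E[Jitter|do(Retries=-4)] = 7.2.
Conditioning on Retries=-4 selects the 4 unit(s) with Latency ∈ {2, 4, -2, 5}. Their Jitter values: 6, 8, 2, 9. Mean = 6.25.
Difference = 7.2 − 6.25 = 0.95.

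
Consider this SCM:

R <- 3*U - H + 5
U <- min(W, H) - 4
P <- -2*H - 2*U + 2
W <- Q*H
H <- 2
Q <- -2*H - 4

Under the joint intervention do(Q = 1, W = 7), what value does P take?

2

Under do(Q = 1, W = 7), each intervened variable's structural equation is replaced by its fixed value.
U = min(W, H) - 4  [with W=7, H=2]  = -2
P = -2*H - 2*U + 2  [with H=2, U=-2]  = 2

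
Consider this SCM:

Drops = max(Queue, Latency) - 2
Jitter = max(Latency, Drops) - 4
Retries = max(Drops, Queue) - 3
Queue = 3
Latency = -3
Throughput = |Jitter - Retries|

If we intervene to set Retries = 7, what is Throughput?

10

Under do(Retries=7), the mechanism Retries = max(Drops, Queue) - 3 is discarded; Retries is fixed at 7.
Drops = max(Queue, Latency) - 2  [with Queue=3, Latency=-3]  = 1
Jitter = max(Latency, Drops) - 4  [with Latency=-3, Drops=1]  = -3
Throughput = |Jitter - Retries|  [with Jitter=-3, Retries=7]  = 10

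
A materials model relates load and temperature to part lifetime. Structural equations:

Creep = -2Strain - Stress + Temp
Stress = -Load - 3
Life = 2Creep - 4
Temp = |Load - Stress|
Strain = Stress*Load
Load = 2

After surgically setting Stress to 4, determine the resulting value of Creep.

do(Stress=4) replaces the equation Stress = -Load - 3 with the constant Stress = 4.
Strain = Stress*Load  [with Stress=4, Load=2]  = 8
Temp = |Load - Stress|  [with Load=2, Stress=4]  = 2
Creep = -2Strain - Stress + Temp  [with Strain=8, Stress=4, Temp=2]  = -18

-18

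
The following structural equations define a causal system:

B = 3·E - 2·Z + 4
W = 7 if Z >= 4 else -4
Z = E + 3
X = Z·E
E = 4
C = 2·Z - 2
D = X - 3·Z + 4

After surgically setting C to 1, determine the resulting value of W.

Under do(C=1), the mechanism C = 2·Z - 2 is discarded; C is fixed at 1.
Since W is not a descendant of the intervened variable, it is unaffected.
Z = E + 3  [with E=4]  = 7
W = 7 if Z >= 4 else -4  [with Z=7]  = 7

7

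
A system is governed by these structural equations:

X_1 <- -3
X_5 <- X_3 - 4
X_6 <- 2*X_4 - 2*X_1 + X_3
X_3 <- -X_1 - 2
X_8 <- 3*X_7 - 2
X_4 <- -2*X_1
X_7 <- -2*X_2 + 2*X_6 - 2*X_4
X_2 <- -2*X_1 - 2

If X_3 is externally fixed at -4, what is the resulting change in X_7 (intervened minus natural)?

The intervention breaks the incoming arrows to X_3: X_3 <- -X_1 - 2 no longer applies, and X_3 = -4.
X_2 = -2*X_1 - 2  [with X_1=-3]  = 4
X_4 = -2*X_1  [with X_1=-3]  = 6
X_6 = 2*X_4 - 2*X_1 + X_3  [with X_4=6, X_1=-3, X_3=-4]  = 14
X_7 = -2*X_2 + 2*X_6 - 2*X_4  [with X_2=4, X_6=14, X_4=6]  = 8
Without intervention: X_2 = -2*X_1 - 2  [with X_1=-3]  = 4; X_3 = -X_1 - 2  [with X_1=-3]  = 1; X_4 = -2*X_1  [with X_1=-3]  = 6; X_6 = 2*X_4 - 2*X_1 + X_3  [with X_4=6, X_1=-3, X_3=1]  = 19; X_7 = -2*X_2 + 2*X_6 - 2*X_4  [with X_2=4, X_6=19, X_4=6]  = 18.
Change = 8 − 18 = -10.

-10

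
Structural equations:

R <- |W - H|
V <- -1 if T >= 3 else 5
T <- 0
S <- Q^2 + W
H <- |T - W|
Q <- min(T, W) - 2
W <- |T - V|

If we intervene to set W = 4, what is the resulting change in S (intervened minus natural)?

The intervention breaks the incoming arrows to W: W <- |T - V| no longer applies, and W = 4.
Q = min(T, W) - 2  [with T=0, W=4]  = -2
S = Q^2 + W  [with Q=-2, W=4]  = 8
Without intervention: V = -1 if T >= 3 else 5  [with T=0]  = 5; W = |T - V|  [with T=0, V=5]  = 5; Q = min(T, W) - 2  [with T=0, W=5]  = -2; S = Q^2 + W  [with Q=-2, W=5]  = 9.
Change = 8 − 9 = -1.

-1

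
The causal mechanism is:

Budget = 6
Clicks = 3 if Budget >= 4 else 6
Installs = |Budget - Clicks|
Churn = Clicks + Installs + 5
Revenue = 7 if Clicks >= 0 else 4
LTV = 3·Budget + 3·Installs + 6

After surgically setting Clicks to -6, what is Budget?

Under do(Clicks=-6), the mechanism Clicks = 3 if Budget >= 4 else 6 is discarded; Clicks is fixed at -6.
Budget is not downstream of the intervention, so its value is determined by the original equations.

6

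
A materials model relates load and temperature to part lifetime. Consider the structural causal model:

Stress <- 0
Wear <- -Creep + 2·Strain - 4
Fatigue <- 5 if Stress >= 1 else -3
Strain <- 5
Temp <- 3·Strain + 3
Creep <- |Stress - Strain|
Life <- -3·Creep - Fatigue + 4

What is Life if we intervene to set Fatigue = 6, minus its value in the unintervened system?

-9

Intervening sets Fatigue = 6 and removes its equation (Fatigue <- 5 if Stress >= 1 else -3).
Creep = |Stress - Strain|  [with Stress=0, Strain=5]  = 5
Life = -3·Creep - Fatigue + 4  [with Creep=5, Fatigue=6]  = -17
Without intervention: Creep = |Stress - Strain|  [with Stress=0, Strain=5]  = 5; Fatigue = 5 if Stress >= 1 else -3  [with Stress=0]  = -3; Life = -3·Creep - Fatigue + 4  [with Creep=5, Fatigue=-3]  = -8.
Change = -17 − (-8) = -9.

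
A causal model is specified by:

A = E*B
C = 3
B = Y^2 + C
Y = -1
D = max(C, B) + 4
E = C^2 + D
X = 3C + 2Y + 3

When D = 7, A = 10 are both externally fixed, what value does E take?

16

Setting D = 7, A = 10 by intervention discards those variables' equations.
E = C^2 + D  [with C=3, D=7]  = 16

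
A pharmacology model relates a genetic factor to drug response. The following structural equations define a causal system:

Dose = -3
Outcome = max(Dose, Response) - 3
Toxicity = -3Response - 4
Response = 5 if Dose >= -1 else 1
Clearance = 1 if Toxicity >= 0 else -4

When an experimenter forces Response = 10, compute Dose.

Under do(Response=10), the mechanism Response = 5 if Dose >= -1 else 1 is discarded; Response is fixed at 10.
Dose is not downstream of the intervention, so its value is determined by the original equations.

-3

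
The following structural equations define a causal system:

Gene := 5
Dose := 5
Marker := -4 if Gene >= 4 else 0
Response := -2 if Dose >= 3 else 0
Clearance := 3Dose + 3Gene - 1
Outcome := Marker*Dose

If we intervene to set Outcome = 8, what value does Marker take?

do(Outcome=8) replaces the equation Outcome := Marker*Dose with the constant Outcome = 8.
Marker is not downstream of the intervention, so its value is determined by the original equations.
Marker = -4 if Gene >= 4 else 0  [with Gene=5]  = -4

-4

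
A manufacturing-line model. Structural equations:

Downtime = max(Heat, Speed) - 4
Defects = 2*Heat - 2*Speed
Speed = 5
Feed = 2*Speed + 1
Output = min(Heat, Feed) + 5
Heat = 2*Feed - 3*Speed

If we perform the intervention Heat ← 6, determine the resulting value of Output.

11

do(Heat=6) replaces the equation Heat = 2*Feed - 3*Speed with the constant Heat = 6.
Feed = 2*Speed + 1  [with Speed=5]  = 11
Output = min(Heat, Feed) + 5  [with Heat=6, Feed=11]  = 11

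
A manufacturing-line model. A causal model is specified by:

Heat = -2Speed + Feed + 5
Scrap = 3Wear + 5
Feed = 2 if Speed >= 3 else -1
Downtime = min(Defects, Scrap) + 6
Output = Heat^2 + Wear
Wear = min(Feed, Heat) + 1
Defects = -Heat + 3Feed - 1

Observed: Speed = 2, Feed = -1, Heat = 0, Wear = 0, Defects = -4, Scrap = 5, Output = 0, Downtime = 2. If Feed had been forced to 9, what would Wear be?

10

Under do(Feed=9), the mechanism Feed = 2 if Speed >= 3 else -1 is discarded; Feed is fixed at 9.
Heat = -2Speed + Feed + 5  [with Speed=2, Feed=9]  = 10
Wear = min(Feed, Heat) + 1  [with Feed=9, Heat=10]  = 10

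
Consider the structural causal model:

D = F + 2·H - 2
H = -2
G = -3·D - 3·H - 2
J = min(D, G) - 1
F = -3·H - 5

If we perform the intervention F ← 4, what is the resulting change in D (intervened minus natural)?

The intervention breaks the incoming arrows to F: F = -3·H - 5 no longer applies, and F = 4.
D = F + 2·H - 2  [with F=4, H=-2]  = -2
Without intervention: F = -3·H - 5  [with H=-2]  = 1; D = F + 2·H - 2  [with F=1, H=-2]  = -5.
Change = -2 − (-5) = 3.

3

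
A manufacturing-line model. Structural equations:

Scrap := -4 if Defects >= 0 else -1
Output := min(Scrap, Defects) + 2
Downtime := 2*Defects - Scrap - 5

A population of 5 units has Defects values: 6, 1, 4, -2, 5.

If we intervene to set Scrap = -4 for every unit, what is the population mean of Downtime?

4.6

The intervention sets Scrap=-4 in all 5 units regardless of Defects. Recomputing Downtime per unit gives 11, 1, 7, -5, 9; average 4.6.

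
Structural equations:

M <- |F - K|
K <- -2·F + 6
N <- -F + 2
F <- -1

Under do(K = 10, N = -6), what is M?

11

The joint intervention fixes K = 10, N = -6, removing each variable's own equation.
M = |F - K|  [with F=-1, K=10]  = 11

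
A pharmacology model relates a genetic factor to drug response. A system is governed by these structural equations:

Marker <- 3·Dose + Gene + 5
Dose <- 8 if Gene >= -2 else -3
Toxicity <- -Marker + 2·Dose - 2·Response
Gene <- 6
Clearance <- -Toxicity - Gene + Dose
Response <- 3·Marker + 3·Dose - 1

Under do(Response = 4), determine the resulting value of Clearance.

Under do(Response=4), the mechanism Response <- 3·Marker + 3·Dose - 1 is discarded; Response is fixed at 4.
Dose = 8 if Gene >= -2 else -3  [with Gene=6]  = 8
Marker = 3·Dose + Gene + 5  [with Dose=8, Gene=6]  = 35
Toxicity = -Marker + 2·Dose - 2·Response  [with Marker=35, Dose=8, Response=4]  = -27
Clearance = -Toxicity - Gene + Dose  [with Toxicity=-27, Gene=6, Dose=8]  = 29

29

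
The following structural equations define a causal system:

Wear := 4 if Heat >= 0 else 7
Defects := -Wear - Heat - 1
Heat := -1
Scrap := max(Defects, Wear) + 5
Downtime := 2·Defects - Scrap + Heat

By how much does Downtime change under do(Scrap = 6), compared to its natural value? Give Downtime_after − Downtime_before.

6

Intervening sets Scrap = 6 and removes its equation (Scrap := max(Defects, Wear) + 5).
Wear = 4 if Heat >= 0 else 7  [with Heat=-1]  = 7
Defects = -Wear - Heat - 1  [with Wear=7, Heat=-1]  = -7
Downtime = 2·Defects - Scrap + Heat  [with Defects=-7, Scrap=6, Heat=-1]  = -21
Without intervention: Wear = 4 if Heat >= 0 else 7  [with Heat=-1]  = 7; Defects = -Wear - Heat - 1  [with Wear=7, Heat=-1]  = -7; Scrap = max(Defects, Wear) + 5  [with Defects=-7, Wear=7]  = 12; Downtime = 2·Defects - Scrap + Heat  [with Defects=-7, Scrap=12, Heat=-1]  = -27.
Change = -21 − (-27) = 6.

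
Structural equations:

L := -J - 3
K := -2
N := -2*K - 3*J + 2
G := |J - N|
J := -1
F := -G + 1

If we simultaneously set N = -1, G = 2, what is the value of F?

Setting N = -1, G = 2 by intervention discards those variables' equations.
F = -G + 1  [with G=2]  = -1

-1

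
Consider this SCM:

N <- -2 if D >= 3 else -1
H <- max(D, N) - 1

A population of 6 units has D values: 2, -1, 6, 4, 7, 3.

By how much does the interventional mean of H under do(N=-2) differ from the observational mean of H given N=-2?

The intervention sets N=-2 in all 6 units regardless of D. Recomputing H per unit gives 1, -2, 5, 3, 6, 2; average 2.5.
E[H|N=-2] averages over only the 4 units with N=-2 (D = 6, 4, 7, 3): H = 5, 3, 6, 2, mean 4.
Difference = 2.5 − 4 = -1.5.

-1.5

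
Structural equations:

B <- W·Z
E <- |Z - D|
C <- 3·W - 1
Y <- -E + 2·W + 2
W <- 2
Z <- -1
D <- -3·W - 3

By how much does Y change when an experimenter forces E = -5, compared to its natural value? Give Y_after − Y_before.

13

The intervention breaks the incoming arrows to E: E <- |Z - D| no longer applies, and E = -5.
Y = -E + 2·W + 2  [with E=-5, W=2]  = 11
Without intervention: D = -3·W - 3  [with W=2]  = -9; E = |Z - D|  [with Z=-1, D=-9]  = 8; Y = -E + 2·W + 2  [with E=8, W=2]  = -2.
Change = 11 − (-2) = 13.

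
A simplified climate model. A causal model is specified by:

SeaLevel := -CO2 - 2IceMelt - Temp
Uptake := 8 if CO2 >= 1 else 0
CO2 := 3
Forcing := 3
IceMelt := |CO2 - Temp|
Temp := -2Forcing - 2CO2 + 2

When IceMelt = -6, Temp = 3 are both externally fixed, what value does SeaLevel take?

6

The joint intervention fixes IceMelt = -6, Temp = 3, removing each variable's own equation.
SeaLevel = -CO2 - 2IceMelt - Temp  [with CO2=3, IceMelt=-6, Temp=3]  = 6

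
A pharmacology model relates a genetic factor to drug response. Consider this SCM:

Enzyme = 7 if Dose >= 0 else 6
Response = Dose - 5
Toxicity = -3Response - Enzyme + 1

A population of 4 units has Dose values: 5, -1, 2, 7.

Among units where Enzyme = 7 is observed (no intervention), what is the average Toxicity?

-5

Conditioning on Enzyme=7 selects the 3 unit(s) with Dose ∈ {5, 2, 7}. Their Toxicity values: -6, 3, -12. Mean = -5.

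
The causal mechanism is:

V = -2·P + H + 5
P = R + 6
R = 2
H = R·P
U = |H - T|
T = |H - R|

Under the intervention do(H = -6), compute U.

do(H=-6) replaces the equation H = R·P with the constant H = -6.
T = |H - R|  [with H=-6, R=2]  = 8
U = |H - T|  [with H=-6, T=8]  = 14

14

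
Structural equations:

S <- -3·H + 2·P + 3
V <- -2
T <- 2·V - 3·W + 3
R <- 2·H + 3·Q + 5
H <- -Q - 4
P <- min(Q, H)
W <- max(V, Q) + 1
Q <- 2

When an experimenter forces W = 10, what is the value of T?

-31

do(W=10) replaces the equation W <- max(V, Q) + 1 with the constant W = 10.
T = 2·V - 3·W + 3  [with V=-2, W=10]  = -31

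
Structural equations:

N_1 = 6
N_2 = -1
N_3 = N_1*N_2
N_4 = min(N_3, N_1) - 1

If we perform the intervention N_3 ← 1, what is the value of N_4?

The intervention breaks the incoming arrows to N_3: N_3 = N_1*N_2 no longer applies, and N_3 = 1.
N_4 = min(N_3, N_1) - 1  [with N_3=1, N_1=6]  = 0

0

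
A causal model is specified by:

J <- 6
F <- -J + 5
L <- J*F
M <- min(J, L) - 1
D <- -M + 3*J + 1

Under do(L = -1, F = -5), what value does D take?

Setting L = -1, F = -5 by intervention discards those variables' equations.
M = min(J, L) - 1  [with J=6, L=-1]  = -2
D = -M + 3*J + 1  [with M=-2, J=6]  = 21

21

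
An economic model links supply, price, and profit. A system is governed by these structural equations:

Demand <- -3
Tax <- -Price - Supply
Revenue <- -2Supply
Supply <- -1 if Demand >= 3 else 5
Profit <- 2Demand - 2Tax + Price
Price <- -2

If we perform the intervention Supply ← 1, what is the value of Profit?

-10

The intervention breaks the incoming arrows to Supply: Supply <- -1 if Demand >= 3 else 5 no longer applies, and Supply = 1.
Tax = -Price - Supply  [with Price=-2, Supply=1]  = 1
Profit = 2Demand - 2Tax + Price  [with Demand=-3, Tax=1, Price=-2]  = -10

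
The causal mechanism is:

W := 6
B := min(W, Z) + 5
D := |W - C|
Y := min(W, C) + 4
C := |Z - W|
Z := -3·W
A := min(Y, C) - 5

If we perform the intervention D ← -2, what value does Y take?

do(D=-2) replaces the equation D := |W - C| with the constant D = -2.
No directed path runs from D to Y, so Y keeps its natural value.
Z = -3·W  [with W=6]  = -18
C = |Z - W|  [with Z=-18, W=6]  = 24
Y = min(W, C) + 4  [with W=6, C=24]  = 10

10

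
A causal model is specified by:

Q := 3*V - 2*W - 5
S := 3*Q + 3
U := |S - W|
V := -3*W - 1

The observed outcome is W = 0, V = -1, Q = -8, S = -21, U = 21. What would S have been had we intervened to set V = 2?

Under do(V=2), the mechanism V := -3*W - 1 is discarded; V is fixed at 2.
Q = 3*V - 2*W - 5  [with V=2, W=0]  = 1
S = 3*Q + 3  [with Q=1]  = 6

6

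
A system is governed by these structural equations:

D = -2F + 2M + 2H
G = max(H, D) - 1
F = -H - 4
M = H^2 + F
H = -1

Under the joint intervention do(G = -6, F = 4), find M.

Setting G = -6, F = 4 by intervention discards those variables' equations.
M = H^2 + F  [with H=-1, F=4]  = 5

5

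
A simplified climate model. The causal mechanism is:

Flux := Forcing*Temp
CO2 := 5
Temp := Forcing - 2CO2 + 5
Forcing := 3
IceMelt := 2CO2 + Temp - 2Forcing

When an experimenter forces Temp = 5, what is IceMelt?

The intervention breaks the incoming arrows to Temp: Temp := Forcing - 2CO2 + 5 no longer applies, and Temp = 5.
IceMelt = 2CO2 + Temp - 2Forcing  [with CO2=5, Temp=5, Forcing=3]  = 9

9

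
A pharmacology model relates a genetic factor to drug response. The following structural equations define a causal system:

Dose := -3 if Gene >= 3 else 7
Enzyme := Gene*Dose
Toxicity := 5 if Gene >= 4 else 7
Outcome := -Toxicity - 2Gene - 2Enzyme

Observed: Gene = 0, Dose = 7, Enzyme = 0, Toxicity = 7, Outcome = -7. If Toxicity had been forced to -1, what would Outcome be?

1

Intervening sets Toxicity = -1 and removes its equation (Toxicity := 5 if Gene >= 4 else 7).
Dose = -3 if Gene >= 3 else 7  [with Gene=0]  = 7
Enzyme = Gene*Dose  [with Gene=0, Dose=7]  = 0
Outcome = -Toxicity - 2Gene - 2Enzyme  [with Toxicity=-1, Gene=0, Enzyme=0]  = 1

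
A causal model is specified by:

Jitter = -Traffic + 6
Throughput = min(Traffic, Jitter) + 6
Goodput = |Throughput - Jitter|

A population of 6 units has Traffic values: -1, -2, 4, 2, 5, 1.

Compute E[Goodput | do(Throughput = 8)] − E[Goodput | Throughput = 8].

The intervention sets Throughput=8 in all 6 units regardless of Traffic. Recomputing Goodput per unit gives 1, 0, 6, 4, 7, 3; average 3.5.
E[Goodput|Throughput=8] averages over only the 2 units with Throughput=8 (Traffic = 4, 2): Goodput = 6, 4, mean 5.
Difference = 3.5 − 5 = -1.5.

-1.5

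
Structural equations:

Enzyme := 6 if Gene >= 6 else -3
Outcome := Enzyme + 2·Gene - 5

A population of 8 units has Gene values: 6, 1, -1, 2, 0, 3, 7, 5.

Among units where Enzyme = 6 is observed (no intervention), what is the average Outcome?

Conditioning on Enzyme=6 selects the 2 unit(s) with Gene ∈ {6, 7}. Their Outcome values: 13, 15. Mean = 14.

14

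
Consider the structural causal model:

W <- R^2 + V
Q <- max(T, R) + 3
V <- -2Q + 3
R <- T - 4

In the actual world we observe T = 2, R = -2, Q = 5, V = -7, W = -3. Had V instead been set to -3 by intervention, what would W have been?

Intervening sets V = -3 and removes its equation (V <- -2Q + 3).
R = T - 4  [with T=2]  = -2
W = R^2 + V  [with R=-2, V=-3]  = 1

1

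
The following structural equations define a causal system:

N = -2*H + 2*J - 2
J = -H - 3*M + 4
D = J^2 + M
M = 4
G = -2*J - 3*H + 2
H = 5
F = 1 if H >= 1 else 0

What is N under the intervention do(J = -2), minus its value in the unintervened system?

The intervention breaks the incoming arrows to J: J = -H - 3*M + 4 no longer applies, and J = -2.
N = -2*H + 2*J - 2  [with H=5, J=-2]  = -16
Without intervention: J = -H - 3*M + 4  [with H=5, M=4]  = -13; N = -2*H + 2*J - 2  [with H=5, J=-13]  = -38.
Change = -16 − (-38) = 22.

22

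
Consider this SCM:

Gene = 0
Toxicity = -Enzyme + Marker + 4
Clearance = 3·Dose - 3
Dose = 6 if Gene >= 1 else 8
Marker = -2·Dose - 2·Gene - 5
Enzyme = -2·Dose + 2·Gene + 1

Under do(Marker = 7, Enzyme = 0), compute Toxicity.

11

The joint intervention fixes Marker = 7, Enzyme = 0, removing each variable's own equation.
Toxicity = -Enzyme + Marker + 4  [with Enzyme=0, Marker=7]  = 11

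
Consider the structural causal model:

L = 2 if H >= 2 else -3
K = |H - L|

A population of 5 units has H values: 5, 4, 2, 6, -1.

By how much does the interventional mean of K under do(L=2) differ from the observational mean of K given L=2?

The intervention sets L=2 in all 5 units regardless of H. Recomputing K per unit gives 3, 2, 0, 4, 3; average 2.4.
Observing L=2 restricts to units where L's equation naturally yields 2: H ∈ {5, 4, 2, 6}. In that subpopulation K = 3, 2, 0, 4, mean 2.25.
Difference = 2.4 − 2.25 = 0.15.

0.15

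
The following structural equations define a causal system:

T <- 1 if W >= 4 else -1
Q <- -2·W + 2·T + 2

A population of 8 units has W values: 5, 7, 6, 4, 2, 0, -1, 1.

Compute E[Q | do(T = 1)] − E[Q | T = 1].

do(T=1) breaks T's dependence on W. With T=1 fixed, Q across the units is -6, -10, -8, -4, 0, 4, 6, 2, mean -2.
Conditioning on T=1 selects the 4 unit(s) with W ∈ {5, 7, 6, 4}. Their Q values: -6, -10, -8, -4. Mean = -7.
Difference = -2 − (-7) = 5.

5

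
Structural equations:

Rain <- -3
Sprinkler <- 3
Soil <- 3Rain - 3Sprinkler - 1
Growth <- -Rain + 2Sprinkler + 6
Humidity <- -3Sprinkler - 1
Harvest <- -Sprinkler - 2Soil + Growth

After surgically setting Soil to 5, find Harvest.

2

The intervention breaks the incoming arrows to Soil: Soil <- 3Rain - 3Sprinkler - 1 no longer applies, and Soil = 5.
Growth = -Rain + 2Sprinkler + 6  [with Rain=-3, Sprinkler=3]  = 15
Harvest = -Sprinkler - 2Soil + Growth  [with Sprinkler=3, Soil=5, Growth=15]  = 2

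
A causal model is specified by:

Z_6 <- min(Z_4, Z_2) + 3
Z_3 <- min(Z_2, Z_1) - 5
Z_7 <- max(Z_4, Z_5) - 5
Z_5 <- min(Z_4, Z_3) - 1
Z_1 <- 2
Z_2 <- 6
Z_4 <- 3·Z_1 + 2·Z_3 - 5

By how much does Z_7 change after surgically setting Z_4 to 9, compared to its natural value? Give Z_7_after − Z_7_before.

14

The intervention breaks the incoming arrows to Z_4: Z_4 <- 3·Z_1 + 2·Z_3 - 5 no longer applies, and Z_4 = 9.
Z_3 = min(Z_2, Z_1) - 5  [with Z_2=6, Z_1=2]  = -3
Z_5 = min(Z_4, Z_3) - 1  [with Z_4=9, Z_3=-3]  = -4
Z_7 = max(Z_4, Z_5) - 5  [with Z_4=9, Z_5=-4]  = 4
Without intervention: Z_3 = min(Z_2, Z_1) - 5  [with Z_2=6, Z_1=2]  = -3; Z_4 = 3·Z_1 + 2·Z_3 - 5  [with Z_1=2, Z_3=-3]  = -5; Z_5 = min(Z_4, Z_3) - 1  [with Z_4=-5, Z_3=-3]  = -6; Z_7 = max(Z_4, Z_5) - 5  [with Z_4=-5, Z_5=-6]  = -10.
Change = 4 − (-10) = 14.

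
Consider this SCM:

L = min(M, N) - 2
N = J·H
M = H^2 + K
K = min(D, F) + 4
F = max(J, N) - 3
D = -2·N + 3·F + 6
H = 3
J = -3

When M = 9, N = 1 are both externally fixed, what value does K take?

Setting M = 9, N = 1 by intervention discards those variables' equations.
F = max(J, N) - 3  [with J=-3, N=1]  = -2
D = -2·N + 3·F + 6  [with N=1, F=-2]  = -2
K = min(D, F) + 4  [with D=-2, F=-2]  = 2

2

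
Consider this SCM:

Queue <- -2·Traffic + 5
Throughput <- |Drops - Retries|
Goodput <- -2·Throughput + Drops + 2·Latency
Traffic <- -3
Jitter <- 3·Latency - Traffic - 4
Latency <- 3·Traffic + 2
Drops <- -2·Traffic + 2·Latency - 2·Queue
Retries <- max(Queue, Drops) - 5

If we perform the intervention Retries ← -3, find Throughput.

27

Under do(Retries=-3), the mechanism Retries <- max(Queue, Drops) - 5 is discarded; Retries is fixed at -3.
Latency = 3·Traffic + 2  [with Traffic=-3]  = -7
Queue = -2·Traffic + 5  [with Traffic=-3]  = 11
Drops = -2·Traffic + 2·Latency - 2·Queue  [with Traffic=-3, Latency=-7, Queue=11]  = -30
Throughput = |Drops - Retries|  [with Drops=-30, Retries=-3]  = 27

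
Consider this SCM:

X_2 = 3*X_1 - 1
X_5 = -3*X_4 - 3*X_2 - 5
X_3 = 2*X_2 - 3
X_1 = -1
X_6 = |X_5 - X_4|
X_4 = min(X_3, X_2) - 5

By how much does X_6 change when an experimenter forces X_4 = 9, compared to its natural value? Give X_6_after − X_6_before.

Under do(X_4=9), the mechanism X_4 = min(X_3, X_2) - 5 is discarded; X_4 is fixed at 9.
X_2 = 3*X_1 - 1  [with X_1=-1]  = -4
X_5 = -3*X_4 - 3*X_2 - 5  [with X_4=9, X_2=-4]  = -20
X_6 = |X_5 - X_4|  [with X_5=-20, X_4=9]  = 29
Without intervention: X_2 = 3*X_1 - 1  [with X_1=-1]  = -4; X_3 = 2*X_2 - 3  [with X_2=-4]  = -11; X_4 = min(X_3, X_2) - 5  [with X_3=-11, X_2=-4]  = -16; X_5 = -3*X_4 - 3*X_2 - 5  [with X_4=-16, X_2=-4]  = 55; X_6 = |X_5 - X_4|  [with X_5=55, X_4=-16]  = 71.
Change = 29 − 71 = -42.

-42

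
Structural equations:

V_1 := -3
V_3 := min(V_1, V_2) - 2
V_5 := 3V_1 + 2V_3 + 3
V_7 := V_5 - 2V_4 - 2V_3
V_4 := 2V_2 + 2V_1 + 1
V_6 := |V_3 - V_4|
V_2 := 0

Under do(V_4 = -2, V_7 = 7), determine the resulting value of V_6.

The joint intervention fixes V_4 = -2, V_7 = 7, removing each variable's own equation.
V_3 = min(V_1, V_2) - 2  [with V_1=-3, V_2=0]  = -5
V_6 = |V_3 - V_4|  [with V_3=-5, V_4=-2]  = 3

3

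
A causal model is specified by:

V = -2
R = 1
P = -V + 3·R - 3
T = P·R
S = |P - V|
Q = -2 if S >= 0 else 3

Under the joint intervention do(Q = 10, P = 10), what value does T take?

10

Under do(Q = 10, P = 10), each intervened variable's structural equation is replaced by its fixed value.
T = P·R  [with P=10, R=1]  = 10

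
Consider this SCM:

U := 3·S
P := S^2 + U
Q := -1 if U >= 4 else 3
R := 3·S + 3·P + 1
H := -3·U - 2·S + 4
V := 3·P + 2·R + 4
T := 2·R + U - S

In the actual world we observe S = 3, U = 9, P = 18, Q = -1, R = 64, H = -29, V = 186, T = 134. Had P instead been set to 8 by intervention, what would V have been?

The intervention breaks the incoming arrows to P: P := S^2 + U no longer applies, and P = 8.
R = 3·S + 3·P + 1  [with S=3, P=8]  = 34
V = 3·P + 2·R + 4  [with P=8, R=34]  = 96

96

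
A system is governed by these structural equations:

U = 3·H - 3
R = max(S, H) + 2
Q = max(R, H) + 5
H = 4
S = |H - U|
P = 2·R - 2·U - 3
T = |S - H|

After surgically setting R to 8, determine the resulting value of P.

-5

The intervention breaks the incoming arrows to R: R = max(S, H) + 2 no longer applies, and R = 8.
U = 3·H - 3  [with H=4]  = 9
P = 2·R - 2·U - 3  [with R=8, U=9]  = -5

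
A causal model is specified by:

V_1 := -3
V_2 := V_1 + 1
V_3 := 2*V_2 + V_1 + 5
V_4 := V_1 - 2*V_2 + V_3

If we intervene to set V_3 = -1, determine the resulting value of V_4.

The intervention breaks the incoming arrows to V_3: V_3 := 2*V_2 + V_1 + 5 no longer applies, and V_3 = -1.
V_2 = V_1 + 1  [with V_1=-3]  = -2
V_4 = V_1 - 2*V_2 + V_3  [with V_1=-3, V_2=-2, V_3=-1]  = 0

0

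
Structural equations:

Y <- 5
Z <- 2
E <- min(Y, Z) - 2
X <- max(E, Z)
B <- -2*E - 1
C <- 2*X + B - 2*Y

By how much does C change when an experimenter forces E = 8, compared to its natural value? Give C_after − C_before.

-4

The intervention breaks the incoming arrows to E: E <- min(Y, Z) - 2 no longer applies, and E = 8.
X = max(E, Z)  [with E=8, Z=2]  = 8
B = -2*E - 1  [with E=8]  = -17
C = 2*X + B - 2*Y  [with X=8, B=-17, Y=5]  = -11
Without intervention: E = min(Y, Z) - 2  [with Y=5, Z=2]  = 0; X = max(E, Z)  [with E=0, Z=2]  = 2; B = -2*E - 1  [with E=0]  = -1; C = 2*X + B - 2*Y  [with X=2, B=-1, Y=5]  = -7.
Change = -11 − (-7) = -4.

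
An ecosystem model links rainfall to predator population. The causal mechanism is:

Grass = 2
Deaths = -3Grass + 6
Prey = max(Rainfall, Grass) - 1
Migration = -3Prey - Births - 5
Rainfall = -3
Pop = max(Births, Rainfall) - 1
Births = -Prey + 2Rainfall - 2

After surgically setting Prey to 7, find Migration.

-11

The intervention breaks the incoming arrows to Prey: Prey = max(Rainfall, Grass) - 1 no longer applies, and Prey = 7.
Births = -Prey + 2Rainfall - 2  [with Prey=7, Rainfall=-3]  = -15
Migration = -3Prey - Births - 5  [with Prey=7, Births=-15]  = -11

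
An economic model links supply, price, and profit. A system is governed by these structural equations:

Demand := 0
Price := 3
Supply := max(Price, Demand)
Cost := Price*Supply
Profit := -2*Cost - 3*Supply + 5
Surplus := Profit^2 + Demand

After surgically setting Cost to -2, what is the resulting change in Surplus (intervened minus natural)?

-484

Under do(Cost=-2), the mechanism Cost := Price*Supply is discarded; Cost is fixed at -2.
Supply = max(Price, Demand)  [with Price=3, Demand=0]  = 3
Profit = -2*Cost - 3*Supply + 5  [with Cost=-2, Supply=3]  = 0
Surplus = Profit^2 + Demand  [with Profit=0, Demand=0]  = 0
Without intervention: Supply = max(Price, Demand)  [with Price=3, Demand=0]  = 3; Cost = Price*Supply  [with Price=3, Supply=3]  = 9; Profit = -2*Cost - 3*Supply + 5  [with Cost=9, Supply=3]  = -22; Surplus = Profit^2 + Demand  [with Profit=-22, Demand=0]  = 484.
Change = 0 − 484 = -484.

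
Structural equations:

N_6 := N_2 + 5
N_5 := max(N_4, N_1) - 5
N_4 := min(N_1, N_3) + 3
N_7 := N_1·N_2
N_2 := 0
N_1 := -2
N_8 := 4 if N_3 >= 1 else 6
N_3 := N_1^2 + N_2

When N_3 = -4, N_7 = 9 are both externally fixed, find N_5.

-6

Setting N_3 = -4, N_7 = 9 by intervention discards those variables' equations.
N_4 = min(N_1, N_3) + 3  [with N_1=-2, N_3=-4]  = -1
N_5 = max(N_4, N_1) - 5  [with N_4=-1, N_1=-2]  = -6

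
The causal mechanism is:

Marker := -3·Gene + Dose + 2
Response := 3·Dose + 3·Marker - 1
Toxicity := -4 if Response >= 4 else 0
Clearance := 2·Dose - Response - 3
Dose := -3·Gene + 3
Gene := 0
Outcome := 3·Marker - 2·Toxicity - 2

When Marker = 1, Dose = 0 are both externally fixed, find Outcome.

1

The joint intervention fixes Marker = 1, Dose = 0, removing each variable's own equation.
Response = 3·Dose + 3·Marker - 1  [with Dose=0, Marker=1]  = 2
Toxicity = -4 if Response >= 4 else 0  [with Response=2]  = 0
Outcome = 3·Marker - 2·Toxicity - 2  [with Marker=1, Toxicity=0]  = 1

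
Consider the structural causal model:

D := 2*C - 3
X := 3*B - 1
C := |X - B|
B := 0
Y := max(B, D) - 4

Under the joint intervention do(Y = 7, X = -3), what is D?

3

Setting Y = 7, X = -3 by intervention discards those variables' equations.
C = |X - B|  [with X=-3, B=0]  = 3
D = 2*C - 3  [with C=3]  = 3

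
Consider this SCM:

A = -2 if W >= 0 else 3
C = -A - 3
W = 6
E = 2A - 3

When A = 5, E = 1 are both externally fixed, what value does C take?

-8

Setting A = 5, E = 1 by intervention discards those variables' equations.
C = -A - 3  [with A=5]  = -8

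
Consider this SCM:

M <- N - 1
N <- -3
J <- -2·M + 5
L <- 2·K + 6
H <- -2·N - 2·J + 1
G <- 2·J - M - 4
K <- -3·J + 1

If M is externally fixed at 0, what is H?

Under do(M=0), the mechanism M <- N - 1 is discarded; M is fixed at 0.
J = -2·M + 5  [with M=0]  = 5
H = -2·N - 2·J + 1  [with N=-3, J=5]  = -3

-3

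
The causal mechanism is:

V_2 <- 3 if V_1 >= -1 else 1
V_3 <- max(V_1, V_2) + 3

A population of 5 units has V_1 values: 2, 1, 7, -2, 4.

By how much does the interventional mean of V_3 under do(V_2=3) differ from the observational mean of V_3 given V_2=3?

The intervention sets V_2=3 in all 5 units regardless of V_1. Recomputing V_3 per unit gives 6, 6, 10, 6, 7; average 7.
E[V_3|V_2=3] averages over only the 4 units with V_2=3 (V_1 = 2, 1, 7, 4): V_3 = 6, 6, 10, 7, mean 7.25.
Difference = 7 − 7.25 = -0.25.

-0.25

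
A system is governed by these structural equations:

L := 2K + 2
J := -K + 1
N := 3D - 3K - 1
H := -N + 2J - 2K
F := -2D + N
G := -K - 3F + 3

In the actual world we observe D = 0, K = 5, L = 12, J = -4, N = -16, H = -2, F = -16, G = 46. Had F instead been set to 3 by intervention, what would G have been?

do(F=3) replaces the equation F := -2D + N with the constant F = 3.
G = -K - 3F + 3  [with K=5, F=3]  = -11

-11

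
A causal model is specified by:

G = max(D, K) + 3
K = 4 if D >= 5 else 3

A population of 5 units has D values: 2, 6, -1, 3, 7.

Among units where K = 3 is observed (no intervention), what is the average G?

6

Observing K=3 restricts to units where K's equation naturally yields 3: D ∈ {2, -1, 3}. In that subpopulation G = 6, 6, 6, mean 6.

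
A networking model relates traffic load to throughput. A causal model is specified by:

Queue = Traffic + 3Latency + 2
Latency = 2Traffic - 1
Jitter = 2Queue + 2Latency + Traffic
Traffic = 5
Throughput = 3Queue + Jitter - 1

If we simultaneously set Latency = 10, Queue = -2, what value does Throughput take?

14

Under do(Latency = 10, Queue = -2), each intervened variable's structural equation is replaced by its fixed value.
Jitter = 2Queue + 2Latency + Traffic  [with Queue=-2, Latency=10, Traffic=5]  = 21
Throughput = 3Queue + Jitter - 1  [with Queue=-2, Jitter=21]  = 14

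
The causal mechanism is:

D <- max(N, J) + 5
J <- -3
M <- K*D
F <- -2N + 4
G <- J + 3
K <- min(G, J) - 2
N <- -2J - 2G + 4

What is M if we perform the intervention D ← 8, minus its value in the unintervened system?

The intervention breaks the incoming arrows to D: D <- max(N, J) + 5 no longer applies, and D = 8.
G = J + 3  [with J=-3]  = 0
K = min(G, J) - 2  [with G=0, J=-3]  = -5
M = K*D  [with K=-5, D=8]  = -40
Without intervention: G = J + 3  [with J=-3]  = 0; N = -2J - 2G + 4  [with J=-3, G=0]  = 10; D = max(N, J) + 5  [with N=10, J=-3]  = 15; K = min(G, J) - 2  [with G=0, J=-3]  = -5; M = K*D  [with K=-5, D=15]  = -75.
Change = -40 − (-75) = 35.

35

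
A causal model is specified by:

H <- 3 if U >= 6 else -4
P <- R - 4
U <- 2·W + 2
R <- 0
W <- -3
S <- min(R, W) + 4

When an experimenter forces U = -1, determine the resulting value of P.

do(U=-1) replaces the equation U <- 2·W + 2 with the constant U = -1.
P is not downstream of the intervention, so its value is determined by the original equations.
P = R - 4  [with R=0]  = -4

-4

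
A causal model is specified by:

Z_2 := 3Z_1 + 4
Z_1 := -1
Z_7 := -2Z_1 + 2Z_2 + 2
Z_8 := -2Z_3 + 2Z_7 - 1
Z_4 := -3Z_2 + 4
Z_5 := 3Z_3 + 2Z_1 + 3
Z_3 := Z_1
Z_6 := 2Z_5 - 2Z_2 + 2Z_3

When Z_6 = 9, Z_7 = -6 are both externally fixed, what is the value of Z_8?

The joint intervention fixes Z_6 = 9, Z_7 = -6, removing each variable's own equation.
Z_3 = Z_1  [with Z_1=-1]  = -1
Z_8 = -2Z_3 + 2Z_7 - 1  [with Z_3=-1, Z_7=-6]  = -11

-11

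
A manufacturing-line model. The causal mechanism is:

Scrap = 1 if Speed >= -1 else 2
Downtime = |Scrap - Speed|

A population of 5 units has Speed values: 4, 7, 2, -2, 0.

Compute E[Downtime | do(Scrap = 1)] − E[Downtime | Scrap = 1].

Every unit gets Scrap=1 under the intervention. Downtime values become 3, 6, 1, 3, 1; E[Downtime|do(Scrap=1)] = 2.8.
Observing Scrap=1 restricts to units where Scrap's equation naturally yields 1: Speed ∈ {4, 7, 2, 0}. In that subpopulation Downtime = 3, 6, 1, 1, mean 2.75.
Difference = 2.8 − 2.75 = 0.05.

0.05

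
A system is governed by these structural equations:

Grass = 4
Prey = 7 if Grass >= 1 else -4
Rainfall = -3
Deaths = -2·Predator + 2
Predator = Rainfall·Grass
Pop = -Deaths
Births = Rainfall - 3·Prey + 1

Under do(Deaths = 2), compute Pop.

Intervening sets Deaths = 2 and removes its equation (Deaths = -2·Predator + 2).
Pop = -Deaths  [with Deaths=2]  = -2

-2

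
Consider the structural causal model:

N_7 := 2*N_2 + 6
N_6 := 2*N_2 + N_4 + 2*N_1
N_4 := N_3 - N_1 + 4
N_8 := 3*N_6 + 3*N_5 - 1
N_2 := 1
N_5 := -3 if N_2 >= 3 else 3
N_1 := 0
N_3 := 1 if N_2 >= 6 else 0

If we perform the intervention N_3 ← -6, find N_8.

8

The intervention breaks the incoming arrows to N_3: N_3 := 1 if N_2 >= 6 else 0 no longer applies, and N_3 = -6.
N_4 = N_3 - N_1 + 4  [with N_3=-6, N_1=0]  = -2
N_5 = -3 if N_2 >= 3 else 3  [with N_2=1]  = 3
N_6 = 2*N_2 + N_4 + 2*N_1  [with N_2=1, N_4=-2, N_1=0]  = 0
N_8 = 3*N_6 + 3*N_5 - 1  [with N_6=0, N_5=3]  = 8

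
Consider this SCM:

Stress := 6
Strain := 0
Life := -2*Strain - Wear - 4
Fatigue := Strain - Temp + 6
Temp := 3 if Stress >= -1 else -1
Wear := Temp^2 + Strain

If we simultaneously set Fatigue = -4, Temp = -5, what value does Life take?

-29

The joint intervention fixes Fatigue = -4, Temp = -5, removing each variable's own equation.
Wear = Temp^2 + Strain  [with Temp=-5, Strain=0]  = 25
Life = -2*Strain - Wear - 4  [with Strain=0, Wear=25]  = -29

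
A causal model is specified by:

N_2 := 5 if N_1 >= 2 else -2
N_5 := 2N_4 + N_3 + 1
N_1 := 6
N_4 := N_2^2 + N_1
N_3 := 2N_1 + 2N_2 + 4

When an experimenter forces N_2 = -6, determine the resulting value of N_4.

42

Under do(N_2=-6), the mechanism N_2 := 5 if N_1 >= 2 else -2 is discarded; N_2 is fixed at -6.
N_4 = N_2^2 + N_1  [with N_2=-6, N_1=6]  = 42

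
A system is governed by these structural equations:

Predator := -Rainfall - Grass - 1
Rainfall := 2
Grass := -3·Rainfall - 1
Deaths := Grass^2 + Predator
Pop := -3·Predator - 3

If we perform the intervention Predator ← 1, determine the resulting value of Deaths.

50

The intervention breaks the incoming arrows to Predator: Predator := -Rainfall - Grass - 1 no longer applies, and Predator = 1.
Grass = -3·Rainfall - 1  [with Rainfall=2]  = -7
Deaths = Grass^2 + Predator  [with Grass=-7, Predator=1]  = 50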